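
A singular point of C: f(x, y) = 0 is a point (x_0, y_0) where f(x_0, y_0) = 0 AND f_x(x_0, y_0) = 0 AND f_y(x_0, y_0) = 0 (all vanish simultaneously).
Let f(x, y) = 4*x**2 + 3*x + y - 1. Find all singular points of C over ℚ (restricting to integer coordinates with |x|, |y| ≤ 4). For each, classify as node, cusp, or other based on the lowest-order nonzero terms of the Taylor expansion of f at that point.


No singular points in the scanned grid; C is smooth there.

Compute partial derivatives:
  f_x = 8*x + 3.
  f_y = 1.
f_y = 1 is a nonzero constant, so f_y never vanishes: no point (x, y) can satisfy f = f_x = f_y = 0. In particular no (x, y) ∈ {−4, ..., 4}² is singular; the curve is smooth.


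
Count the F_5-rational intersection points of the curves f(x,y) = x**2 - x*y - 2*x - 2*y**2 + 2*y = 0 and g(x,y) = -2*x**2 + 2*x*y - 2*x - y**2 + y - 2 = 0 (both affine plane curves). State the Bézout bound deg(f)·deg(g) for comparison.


Common zeros: {(3, 1)}; count = 1; Bézout bound = 4.

deg(f) = 2, deg(g) = 2, so Bézout bound = 4.
Scan x ∈ F_5. For each x, list the y ∈ F_5 with f(x, y) ≡ 0 and those with g(x, y) ≡ 0 (mod 5); the common zeros in that column are the intersection.
  x = 0: f ≡ 0 at y ∈ {0, 1}; g ≡ 0 at y ∈ ∅; common: ∅.
  x = 1: f ≡ 0 at y ∈ ∅; g ≡ 0 at y ∈ {4}; common: ∅.
  x = 2: f ≡ 0 at y ∈ {0}; g ≡ 0 at y ∈ {1, 4}; common: ∅.
  x = 3: f ≡ 0 at y ∈ {1}; g ≡ 0 at y ∈ {1}; common: {1}.
  x = 4: f ≡ 0 at y ∈ ∅; g ≡ 0 at y ∈ ∅; common: ∅.
Collecting: common zeros = {(3, 1)}, so the count is 1.
Comparison with the Bézout bound: 1 ≤ 4 = deg(f)·deg(g), as expected for curves with no common component (the affine F_5-count falls short of the bound because intersections may lie at infinity, over extension fields, or carry multiplicity).


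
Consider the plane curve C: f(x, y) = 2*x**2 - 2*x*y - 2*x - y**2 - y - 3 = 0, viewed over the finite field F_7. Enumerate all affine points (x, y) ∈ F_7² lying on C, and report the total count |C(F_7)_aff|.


Affine F_7-points: {(1, 1), (1, 3), (2, 4), (2, 5), (3, 3), (3, 4), (4, 0), (4, 5)}; count = 8.

For each of the 49 pairs (x, y) ∈ F_7², evaluate f(x, y) mod 7. Record the zeros.
  x = 0: [0↦4, 1↦2, 2↦5, 3↦6, 4↦5, 5↦2, 6↦4]  zeros at y ∈ ∅
  x = 1: [0↦4, 1↦0, 2↦1, 3↦0, 4↦4, 5↦6, 6↦6]  zeros at y ∈ {1, 3}
  x = 2: [0↦1, 1↦2, 2↦1, 3↦5, 4↦0, 5↦0, 6↦5]  zeros at y ∈ {4, 5}
  x = 3: [0↦2, 1↦1, 2↦5, 3↦0, 4↦0, 5↦5, 6↦1]  zeros at y ∈ {3, 4}
  x = 4: [0↦0, 1↦4, 2↦6, 3↦6, 4↦4, 5↦0, 6↦1]  zeros at y ∈ {0, 5}
  x = 5: [0↦2, 1↦4, 2↦4, 3↦2, 4↦5, 5↦6, 6↦5]  zeros at y ∈ ∅
  x = 6: [0↦1, 1↦1, 2↦6, 3↦2, 4↦3, 5↦2, 6↦6]  zeros at y ∈ ∅
Collecting zeros: affine points = {(1, 1), (1, 3), (2, 4), (2, 5), (3, 3), (3, 4), (4, 0), (4, 5)}.
Total count |C(F_7)_aff| = 8.


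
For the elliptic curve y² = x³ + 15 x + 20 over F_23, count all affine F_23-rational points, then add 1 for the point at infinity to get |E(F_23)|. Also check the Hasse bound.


Affine points = {(1, 6), (1, 17), (2, 9), (2, 14), (3, 0), (4, 11), (4, 12), (5, 6), (5, 17), (6, 2), (6, 21), (7, 10), (7, 13), (8, 10), (8, 13), (15, 3), (15, 20), (16, 3), (16, 20), (17, 6), (17, 17), (18, 2), (18, 21), (22, 2), (22, 21)}; affine count = 25; |E(F_23)| = 26.

Discriminant check: Δ ∝ 4a³ + 27b² = 4·15³ + 27·20² = 4·3375 + 27·400 ≡ 12 (mod 23). Nonzero ⇒ E is nonsingular.
For each x ∈ F_23, compute rhs = x³ + 15·x + 20 mod 23, then count y ∈ F_23 with y² ≡ rhs.
  x = 0: rhs = 20, matching y values: none (0 points).
  x = 1: rhs = 13, matching y values: 6, 17 (2 points).
  x = 2: rhs = 12, matching y values: 9, 14 (2 points).
  x = 3: rhs = 0, matching y values: 0 (1 points).
  x = 4: rhs = 6, matching y values: 11, 12 (2 points).
  x = 5: rhs = 13, matching y values: 6, 17 (2 points).
  x = 6: rhs = 4, matching y values: 2, 21 (2 points).
  x = 7: rhs = 8, matching y values: 10, 13 (2 points).
  x = 8: rhs = 8, matching y values: 10, 13 (2 points).
  x = 9: rhs = 10, matching y values: none (0 points).
  x = 10: rhs = 20, matching y values: none (0 points).
  x = 11: rhs = 21, matching y values: none (0 points).
  x = 12: rhs = 19, matching y values: none (0 points).
  x = 13: rhs = 20, matching y values: none (0 points).
  x = 14: rhs = 7, matching y values: none (0 points).
  x = 15: rhs = 9, matching y values: 3, 20 (2 points).
  x = 16: rhs = 9, matching y values: 3, 20 (2 points).
  x = 17: rhs = 13, matching y values: 6, 17 (2 points).
  x = 18: rhs = 4, matching y values: 2, 21 (2 points).
  x = 19: rhs = 11, matching y values: none (0 points).
  x = 20: rhs = 17, matching y values: none (0 points).
  x = 21: rhs = 5, matching y values: none (0 points).
  x = 22: rhs = 4, matching y values: 2, 21 (2 points).
Total affine count: 25.
Full point count |E(F_23)| = 25 + 1 = 26.
Hasse bound: |26 − (23+1)| = |2| = 2 ≤ 2√23 ≈ 9.5917 ✓.


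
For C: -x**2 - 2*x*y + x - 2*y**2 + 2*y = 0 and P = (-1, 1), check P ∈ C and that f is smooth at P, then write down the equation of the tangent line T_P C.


Tangent line at P: x + 1 = 0.

Step 1: f(-1, 1) = 0, so P lies on C.
Step 2: partial derivatives
  f_x(x, y) = -2*x - 2*y + 1, f_y(x, y) = -2*x - 4*y + 2.
  f_x(P) = 1, f_y(P) = 0 (gradient nonzero, so P is smooth).
Step 3: tangent line at P: 1·(x − -1) + 0·(y − 1) = 0.
Expanding: x + 1 = 0.


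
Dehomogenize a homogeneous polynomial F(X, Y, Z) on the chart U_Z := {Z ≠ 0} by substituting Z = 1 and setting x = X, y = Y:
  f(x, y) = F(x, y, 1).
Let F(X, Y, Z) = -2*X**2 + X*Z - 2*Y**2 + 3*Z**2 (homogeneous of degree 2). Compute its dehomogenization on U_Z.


f(x, y) = -2*x**2 + x - 2*y**2 + 3

On U_Z we set Z = 1. Each monomial c·X^i·Y^j·Z^k in F becomes c·x^i·y^j·1^k = c·x^i·y^j.
Substituting Z = 1: F(X, Y, 1) = -2*x**2 + x - 2*y**2 + 3.
Note: deg(f) ≤ deg(F) = 2; strict inequality happens when F is divisible by Z (lost terms).


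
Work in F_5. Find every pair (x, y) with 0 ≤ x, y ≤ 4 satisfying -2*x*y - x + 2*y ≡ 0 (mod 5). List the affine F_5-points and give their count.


Affine F_5-points: {(0, 0), (2, 4), (3, 3), (4, 1)}; count = 4.

For each of the 25 pairs (x, y) ∈ F_5², evaluate f(x, y) mod 5. Record the zeros.
  x = 0: [0↦0, 1↦2, 2↦4, 3↦1, 4↦3]  zeros at y ∈ {0}
  x = 1: [0↦4, 1↦4, 2↦4, 3↦4, 4↦4]  zeros at y ∈ ∅
  x = 2: [0↦3, 1↦1, 2↦4, 3↦2, 4↦0]  zeros at y ∈ {4}
  x = 3: [0↦2, 1↦3, 2↦4, 3↦0, 4↦1]  zeros at y ∈ {3}
  x = 4: [0↦1, 1↦0, 2↦4, 3↦3, 4↦2]  zeros at y ∈ {1}
Collecting zeros: affine points = {(0, 0), (2, 4), (3, 3), (4, 1)}.
Total count |C(F_5)_aff| = 4.


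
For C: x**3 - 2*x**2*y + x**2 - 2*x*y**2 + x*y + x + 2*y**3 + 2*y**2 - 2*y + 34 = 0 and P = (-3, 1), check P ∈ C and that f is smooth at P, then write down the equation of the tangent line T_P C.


Tangent line at P: 33*x - y + 100 = 0.

Step 1: f(-3, 1) = 0, so P lies on C.
Step 2: partial derivatives
  f_x(x, y) = 3*x**2 - 4*x*y + 2*x - 2*y**2 + y + 1, f_y(x, y) = -2*x**2 - 4*x*y + x + 6*y**2 + 4*y - 2.
  f_x(P) = 33, f_y(P) = -1 (gradient nonzero, so P is smooth).
Step 3: tangent line at P: 33·(x − -3) + -1·(y − 1) = 0.
Expanding: 33*x - y + 100 = 0.


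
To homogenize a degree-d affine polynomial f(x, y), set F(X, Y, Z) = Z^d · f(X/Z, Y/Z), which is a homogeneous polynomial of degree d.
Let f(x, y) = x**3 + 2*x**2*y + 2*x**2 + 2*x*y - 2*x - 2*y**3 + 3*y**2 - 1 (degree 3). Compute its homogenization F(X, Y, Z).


F(X, Y, Z) = X**3 + 2*X**2*Y + 2*X**2*Z + 2*X*Y*Z - 2*X*Z**2 - 2*Y**3 + 3*Y**2*Z - Z**3

deg(f) = 3.
Substitute x = X/Z, y = Y/Z into f, then multiply by Z^3.
  monomial 1·x^3·y^0 ↦ 1·X^3·Y^0·Z^0.
  monomial 2·x^2·y^1 ↦ 2·X^2·Y^1·Z^0.
  monomial 2·x^2·y^0 ↦ 2·X^2·Y^0·Z^1.
  monomial 2·x^1·y^1 ↦ 2·X^1·Y^1·Z^1.
  monomial -2·x^1·y^0 ↦ -2·X^1·Y^0·Z^2.
  monomial -2·x^0·y^3 ↦ -2·X^0·Y^3·Z^0.
  monomial 3·x^0·y^2 ↦ 3·X^0·Y^2·Z^1.
  monomial -1·x^0·y^0 ↦ -1·X^0·Y^0·Z^3.
Collecting: F(X, Y, Z) = X**3 + 2*X**2*Y + 2*X**2*Z + 2*X*Y*Z - 2*X*Z**2 - 2*Y**3 + 3*Y**2*Z - Z**3.


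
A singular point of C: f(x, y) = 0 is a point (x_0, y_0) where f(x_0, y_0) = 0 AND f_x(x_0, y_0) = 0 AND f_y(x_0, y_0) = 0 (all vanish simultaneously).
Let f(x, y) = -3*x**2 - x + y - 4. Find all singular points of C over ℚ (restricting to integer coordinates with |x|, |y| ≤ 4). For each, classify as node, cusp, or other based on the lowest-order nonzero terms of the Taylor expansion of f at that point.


No singular points in the scanned grid; C is smooth there.

Compute partial derivatives:
  f_x = -6*x - 1.
  f_y = 1.
f_y = 1 is a nonzero constant, so f_y never vanishes: no point (x, y) can satisfy f = f_x = f_y = 0. In particular no (x, y) ∈ {−4, ..., 4}² is singular; the curve is smooth.


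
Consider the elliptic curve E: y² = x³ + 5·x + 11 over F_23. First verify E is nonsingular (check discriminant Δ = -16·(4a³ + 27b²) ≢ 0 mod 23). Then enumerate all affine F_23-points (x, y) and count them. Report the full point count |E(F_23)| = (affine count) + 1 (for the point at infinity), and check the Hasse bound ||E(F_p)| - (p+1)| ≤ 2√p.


Affine points = {(2, 11), (2, 12), (4, 7), (4, 16), (5, 0), (6, 2), (6, 21), (9, 7), (9, 16), (10, 7), (10, 16), (16, 1), (16, 22), (17, 8), (17, 15), (21, 4), (21, 19)}; affine count = 17; |E(F_23)| = 18.

Discriminant check: Δ ∝ 4a³ + 27b² = 4·5³ + 27·11² = 4·125 + 27·121 ≡ 18 (mod 23). Nonzero ⇒ E is nonsingular.
For each x ∈ F_23, compute rhs = x³ + 5·x + 11 mod 23, then count y ∈ F_23 with y² ≡ rhs.
  x = 0: rhs = 11, matching y values: none (0 points).
  x = 1: rhs = 17, matching y values: none (0 points).
  x = 2: rhs = 6, matching y values: 11, 12 (2 points).
  x = 3: rhs = 7, matching y values: none (0 points).
  x = 4: rhs = 3, matching y values: 7, 16 (2 points).
  x = 5: rhs = 0, matching y values: 0 (1 points).
  x = 6: rhs = 4, matching y values: 2, 21 (2 points).
  x = 7: rhs = 21, matching y values: none (0 points).
  x = 8: rhs = 11, matching y values: none (0 points).
  x = 9: rhs = 3, matching y values: 7, 16 (2 points).
  x = 10: rhs = 3, matching y values: 7, 16 (2 points).
  x = 11: rhs = 17, matching y values: none (0 points).
  x = 12: rhs = 5, matching y values: none (0 points).
  x = 13: rhs = 19, matching y values: none (0 points).
  x = 14: rhs = 19, matching y values: none (0 points).
  x = 15: rhs = 11, matching y values: none (0 points).
  x = 16: rhs = 1, matching y values: 1, 22 (2 points).
  x = 17: rhs = 18, matching y values: 8, 15 (2 points).
  x = 18: rhs = 22, matching y values: none (0 points).
  x = 19: rhs = 19, matching y values: none (0 points).
  x = 20: rhs = 15, matching y values: none (0 points).
  x = 21: rhs = 16, matching y values: 4, 19 (2 points).
  x = 22: rhs = 5, matching y values: none (0 points).
Total affine count: 17.
Full point count |E(F_23)| = 17 + 1 = 18.
Hasse bound: |18 − (23+1)| = |-6| = 6 ≤ 2√23 ≈ 9.5917 ✓.


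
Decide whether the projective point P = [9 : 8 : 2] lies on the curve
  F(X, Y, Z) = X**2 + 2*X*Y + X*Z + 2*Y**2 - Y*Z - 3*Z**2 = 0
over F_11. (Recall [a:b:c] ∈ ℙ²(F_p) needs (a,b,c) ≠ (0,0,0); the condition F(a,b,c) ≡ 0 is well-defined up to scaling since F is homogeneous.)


F(9,8,2) ≡ 2 (mod 11); P is NOT on the curve.

Evaluate F(9, 8, 2) term-by-term (mod 11).
  X**2 ↦ 1·81·1·1 = 81
  2*X*Y ↦ 2·9·8·1 = 144
  X*Z ↦ 1·9·1·2 = 18
  2*Y**2 ↦ 2·1·64·1 = 128
  -Y*Z ↦ -1·1·8·2 = -16
  -3*Z**2 ↦ -3·1·1·4 = -12
Sum: F(9, 8, 2) = (81) + (144) + (18) + (128) + (-16) + (-12) = 343.
Reducing mod 11: 343 ≡ 2 (mod 11).
Since F(a, b, c) ≡ 2 ≠ 0 (mod 11), P does NOT lie on the curve.


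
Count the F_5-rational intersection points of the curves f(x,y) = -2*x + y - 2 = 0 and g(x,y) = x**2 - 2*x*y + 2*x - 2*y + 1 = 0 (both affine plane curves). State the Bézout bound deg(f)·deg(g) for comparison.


Common zeros: {(4, 0)}; count = 1; Bézout bound = 2.

deg(f) = 1, deg(g) = 2, so Bézout bound = 2.
Scan x ∈ F_5. For each x, list the y ∈ F_5 with f(x, y) ≡ 0 and those with g(x, y) ≡ 0 (mod 5); the common zeros in that column are the intersection.
  x = 0: f ≡ 0 at y ∈ {2}; g ≡ 0 at y ∈ {3}; common: ∅.
  x = 1: f ≡ 0 at y ∈ {4}; g ≡ 0 at y ∈ {1}; common: ∅.
  x = 2: f ≡ 0 at y ∈ {1}; g ≡ 0 at y ∈ {4}; common: ∅.
  x = 3: f ≡ 0 at y ∈ {3}; g ≡ 0 at y ∈ {2}; common: ∅.
  x = 4: f ≡ 0 at y ∈ {0}; g ≡ 0 at y ∈ {0, 1, 2, 3, 4}; common: {0}.
Collecting: common zeros = {(4, 0)}, so the count is 1.
Comparison with the Bézout bound: 1 ≤ 2 = deg(f)·deg(g), as expected for curves with no common component (the affine F_5-count falls short of the bound because intersections may lie at infinity, over extension fields, or carry multiplicity).


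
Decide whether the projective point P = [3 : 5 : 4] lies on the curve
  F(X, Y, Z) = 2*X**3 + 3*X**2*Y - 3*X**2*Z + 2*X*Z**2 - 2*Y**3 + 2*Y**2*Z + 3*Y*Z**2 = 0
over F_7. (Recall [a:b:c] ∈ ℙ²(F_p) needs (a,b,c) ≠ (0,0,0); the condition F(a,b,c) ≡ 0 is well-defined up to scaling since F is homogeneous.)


F(3,5,4) ≡ 3 (mod 7); P is NOT on the curve.

Evaluate F(3, 5, 4) term-by-term (mod 7).
  2*X**3 ↦ 2·27·1·1 = 54
  3*X**2*Y ↦ 3·9·5·1 = 135
  -3*X**2*Z ↦ -3·9·1·4 = -108
  2*X*Z**2 ↦ 2·3·1·16 = 96
  -2*Y**3 ↦ -2·1·125·1 = -250
  2*Y**2*Z ↦ 2·1·25·4 = 200
  3*Y*Z**2 ↦ 3·1·5·16 = 240
Sum: F(3, 5, 4) = (54) + (135) + (-108) + (96) + (-250) + (200) + (240) = 367.
Reducing mod 7: 367 ≡ 3 (mod 7).
Since F(a, b, c) ≡ 3 ≠ 0 (mod 7), P does NOT lie on the curve.


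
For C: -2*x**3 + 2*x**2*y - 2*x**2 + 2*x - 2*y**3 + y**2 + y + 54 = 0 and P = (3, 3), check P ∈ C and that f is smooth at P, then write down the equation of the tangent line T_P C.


Tangent line at P: -28*x - 29*y + 171 = 0.

Step 1: f(3, 3) = 0, so P lies on C.
Step 2: partial derivatives
  f_x(x, y) = -6*x**2 + 4*x*y - 4*x + 2, f_y(x, y) = 2*x**2 - 6*y**2 + 2*y + 1.
  f_x(P) = -28, f_y(P) = -29 (gradient nonzero, so P is smooth).
Step 3: tangent line at P: -28·(x − 3) + -29·(y − 3) = 0.
Expanding: -28*x - 29*y + 171 = 0.


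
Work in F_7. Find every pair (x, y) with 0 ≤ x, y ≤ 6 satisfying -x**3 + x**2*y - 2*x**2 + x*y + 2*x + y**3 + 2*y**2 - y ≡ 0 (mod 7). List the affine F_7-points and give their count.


Affine F_7-points: {(0, 0), (0, 2), (0, 3), (2, 2), (3, 6), (4, 3), (4, 4), (4, 5), (5, 1), (5, 2)}; count = 10.

For each of the 49 pairs (x, y) ∈ F_7², evaluate f(x, y) mod 7. Record the zeros.
  x = 0: [0↦0, 1↦2, 2↦0, 3↦0, 4↦1, 5↦2, 6↦2]  zeros at y ∈ {0, 2, 3}
  x = 1: [0↦6, 1↦3, 2↦3, 3↦5, 4↦1, 5↦4, 6↦6]  zeros at y ∈ ∅
  x = 2: [0↦2, 1↦3, 2↦0, 3↦6, 4↦6, 5↦6, 6↦5]  zeros at y ∈ {2}
  x = 3: [0↦3, 1↦3, 2↦6, 3↦4, 4↦3, 5↦2, 6↦0]  zeros at y ∈ {6}
  x = 4: [0↦3, 1↦4, 2↦1, 3↦0, 4↦0, 5↦0, 6↦6]  zeros at y ∈ {3, 4, 5}
  x = 5: [0↦3, 1↦0, 2↦0, 3↦2, 4↦5, 5↦1, 6↦3]  zeros at y ∈ {1, 2}
  x = 6: [0↦4, 1↦6, 2↦4, 3↦4, 4↦5, 5↦6, 6↦6]  zeros at y ∈ ∅
Collecting zeros: affine points = {(0, 0), (0, 2), (0, 3), (2, 2), (3, 6), (4, 3), (4, 4), (4, 5), (5, 1), (5, 2)}.
Total count |C(F_7)_aff| = 10.


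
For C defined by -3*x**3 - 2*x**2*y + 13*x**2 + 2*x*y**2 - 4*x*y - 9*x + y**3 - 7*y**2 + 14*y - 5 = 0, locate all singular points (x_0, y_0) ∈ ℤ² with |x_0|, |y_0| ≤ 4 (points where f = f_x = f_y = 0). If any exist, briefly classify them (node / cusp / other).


Singular points: {(1, 2)}; classification: cusp.

Compute partial derivatives:
  f_x = -9*x**2 - 4*x*y + 26*x + 2*y**2 - 4*y - 9.
  f_y = -2*x**2 + 4*x*y - 4*x + 3*y**2 - 14*y + 14.
Scan x_0 ∈ {−4, ..., 4}. For each x_0, f_y(x_0, y) is a polynomial in y; find its integer roots y ∈ {−4, ..., 4}, then test f_x and f at those candidates.
  x = -4: f_y(-4, y) = 3*y**2 - 30*y - 2; no integer root y with |y| ≤ 4.
  x = -3: f_y(-3, y) = 3*y**2 - 26*y + 8; no integer root y with |y| ≤ 4.
  x = -2: f_y(-2, y) = 3*y**2 - 22*y + 14; no integer root y with |y| ≤ 4.
  x = -1: f_y(-1, y) = 3*y**2 - 18*y + 16; no integer root y with |y| ≤ 4.
  x = 0: f_y(0, y) = 3*y**2 - 14*y + 14; no integer root y with |y| ≤ 4.
  x = 1: f_y(1, y) = 3*y**2 - 10*y + 8; vanishes at y ∈ {2}. (1, 2): f_x = 0, f = 0 — SINGULAR.
  x = 2: f_y(2, y) = 3*y**2 - 6*y - 2; no integer root y with |y| ≤ 4.
  x = 3: f_y(3, y) = 3*y**2 - 2*y - 16; vanishes at y ∈ {-2}. (3, -2): f_x = 28 ≠ 0.
  x = 4: f_y(4, y) = 3*y**2 + 2*y - 34; no integer root y with |y| ≤ 4.
Only singular point on the grid: (1, 2).
Classify: substitute x = 1 + u, y = 2 + v and expand: f = -3*u**3 - 2*u**2*v + 2*u*v**2 + v**3 + v**2.
No constant or linear terms (consistent with a singular point). Quadratic part: v**2. Cubic part: -3*u**3 - 2*u**2*v + 2*u*v**2 + v**3.
The quadratic part v**2 is a perfect square, so there is a single (double) tangent line v = 0, i.e. y = 2. Restricting the cubic part to that line (v = 0) leaves -3*u**3 ≠ 0, so f is not divisible by v and the branch is v² ≈ 3*u**3 to lowest order — this is a cusp.
Classification: cusp.


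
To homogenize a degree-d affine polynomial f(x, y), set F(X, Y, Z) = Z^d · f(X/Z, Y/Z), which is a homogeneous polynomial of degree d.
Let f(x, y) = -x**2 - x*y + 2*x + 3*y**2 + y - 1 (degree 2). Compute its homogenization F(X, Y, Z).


F(X, Y, Z) = -X**2 - X*Y + 2*X*Z + 3*Y**2 + Y*Z - Z**2

deg(f) = 2.
Substitute x = X/Z, y = Y/Z into f, then multiply by Z^2.
  monomial -1·x^2·y^0 ↦ -1·X^2·Y^0·Z^0.
  monomial -1·x^1·y^1 ↦ -1·X^1·Y^1·Z^0.
  monomial 2·x^1·y^0 ↦ 2·X^1·Y^0·Z^1.
  monomial 3·x^0·y^2 ↦ 3·X^0·Y^2·Z^0.
  monomial 1·x^0·y^1 ↦ 1·X^0·Y^1·Z^1.
  monomial -1·x^0·y^0 ↦ -1·X^0·Y^0·Z^2.
Collecting: F(X, Y, Z) = -X**2 - X*Y + 2*X*Z + 3*Y**2 + Y*Z - Z**2.


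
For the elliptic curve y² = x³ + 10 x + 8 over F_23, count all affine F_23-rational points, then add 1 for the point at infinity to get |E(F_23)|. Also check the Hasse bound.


Affine points = {(0, 10), (0, 13), (2, 6), (2, 17), (6, 10), (6, 13), (8, 5), (8, 18), (10, 2), (10, 21), (11, 0), (12, 4), (12, 19), (13, 9), (13, 14), (16, 3), (16, 20), (17, 10), (17, 13), (21, 7), (21, 16)}; affine count = 21; |E(F_23)| = 22.

Discriminant check: Δ ∝ 4a³ + 27b² = 4·10³ + 27·8² = 4·1000 + 27·64 ≡ 1 (mod 23). Nonzero ⇒ E is nonsingular.
For each x ∈ F_23, compute rhs = x³ + 10·x + 8 mod 23, then count y ∈ F_23 with y² ≡ rhs.
  x = 0: rhs = 8, matching y values: 10, 13 (2 points).
  x = 1: rhs = 19, matching y values: none (0 points).
  x = 2: rhs = 13, matching y values: 6, 17 (2 points).
  x = 3: rhs = 19, matching y values: none (0 points).
  x = 4: rhs = 20, matching y values: none (0 points).
  x = 5: rhs = 22, matching y values: none (0 points).
  x = 6: rhs = 8, matching y values: 10, 13 (2 points).
  x = 7: rhs = 7, matching y values: none (0 points).
  x = 8: rhs = 2, matching y values: 5, 18 (2 points).
  x = 9: rhs = 22, matching y values: none (0 points).
  x = 10: rhs = 4, matching y values: 2, 21 (2 points).
  x = 11: rhs = 0, matching y values: 0 (1 points).
  x = 12: rhs = 16, matching y values: 4, 19 (2 points).
  x = 13: rhs = 12, matching y values: 9, 14 (2 points).
  x = 14: rhs = 17, matching y values: none (0 points).
  x = 15: rhs = 14, matching y values: none (0 points).
  x = 16: rhs = 9, matching y values: 3, 20 (2 points).
  x = 17: rhs = 8, matching y values: 10, 13 (2 points).
  x = 18: rhs = 17, matching y values: none (0 points).
  x = 19: rhs = 19, matching y values: none (0 points).
  x = 20: rhs = 20, matching y values: none (0 points).
  x = 21: rhs = 3, matching y values: 7, 16 (2 points).
  x = 22: rhs = 20, matching y values: none (0 points).
Total affine count: 21.
Full point count |E(F_23)| = 21 + 1 = 22.
Hasse bound: |22 − (23+1)| = |-2| = 2 ≤ 2√23 ≈ 9.5917 ✓.


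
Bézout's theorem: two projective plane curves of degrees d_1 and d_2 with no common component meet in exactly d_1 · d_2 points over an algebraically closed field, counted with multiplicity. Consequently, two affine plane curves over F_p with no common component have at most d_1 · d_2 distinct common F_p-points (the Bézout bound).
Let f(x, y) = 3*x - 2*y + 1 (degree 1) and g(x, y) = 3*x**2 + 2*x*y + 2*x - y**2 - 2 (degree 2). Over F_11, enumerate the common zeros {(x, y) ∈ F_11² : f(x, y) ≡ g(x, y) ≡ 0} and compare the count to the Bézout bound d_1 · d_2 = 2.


Common zeros: {(5, 8), (10, 10)}; count = 2; Bézout bound = 2.

deg(f) = 1, deg(g) = 2, so Bézout bound = 2.
Scan x ∈ F_11. For each x, list the y ∈ F_11 with f(x, y) ≡ 0 and those with g(x, y) ≡ 0 (mod 11); the common zeros in that column are the intersection.
  x = 0: f ≡ 0 at y ∈ {6}; g ≡ 0 at y ∈ {3, 8}; common: ∅.
  x = 1: f ≡ 0 at y ∈ {2}; g ≡ 0 at y ∈ {3, 10}; common: ∅.
  x = 2: f ≡ 0 at y ∈ {9}; g ≡ 0 at y ∈ ∅; common: ∅.
  x = 3: f ≡ 0 at y ∈ {5}; g ≡ 0 at y ∈ ∅; common: ∅.
  x = 4: f ≡ 0 at y ∈ {1}; g ≡ 0 at y ∈ {2, 6}; common: ∅.
  x = 5: f ≡ 0 at y ∈ {8}; g ≡ 0 at y ∈ {2, 8}; common: {8}.
  x = 6: f ≡ 0 at y ∈ {4}; g ≡ 0 at y ∈ {6}; common: ∅.
  x = 7: f ≡ 0 at y ∈ {0}; g ≡ 0 at y ∈ ∅; common: ∅.
  x = 8: f ≡ 0 at y ∈ {7}; g ≡ 0 at y ∈ ∅; common: ∅.
  x = 9: f ≡ 0 at y ∈ {3}; g ≡ 0 at y ∈ ∅; common: ∅.
  x = 10: f ≡ 0 at y ∈ {10}; g ≡ 0 at y ∈ {10}; common: {10}.
Collecting: common zeros = {(5, 8), (10, 10)}, so the count is 2.
Comparison with the Bézout bound: 2 ≤ 2 = deg(f)·deg(g), as expected for curves with no common component (the bound is attained).


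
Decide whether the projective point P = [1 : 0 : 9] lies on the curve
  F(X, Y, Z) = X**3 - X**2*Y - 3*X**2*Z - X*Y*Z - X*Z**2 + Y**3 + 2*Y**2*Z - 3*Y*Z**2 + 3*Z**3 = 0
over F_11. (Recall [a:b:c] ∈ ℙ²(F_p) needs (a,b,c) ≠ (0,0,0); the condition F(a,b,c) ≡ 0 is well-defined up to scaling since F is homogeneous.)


F(1,0,9) ≡ 1 (mod 11); P is NOT on the curve.

Evaluate F(1, 0, 9) term-by-term (mod 11).
  X**3 ↦ 1·1·1·1 = 1
  -X**2*Y ↦ -1·1·0·1 = 0
  -3*X**2*Z ↦ -3·1·1·9 = -27
  -X*Y*Z ↦ -1·1·0·9 = 0
  -X*Z**2 ↦ -1·1·1·81 = -81
  Y**3 ↦ 1·1·0·1 = 0
  2*Y**2*Z ↦ 2·1·0·9 = 0
  -3*Y*Z**2 ↦ -3·1·0·81 = 0
  3*Z**3 ↦ 3·1·1·729 = 2187
Sum: F(1, 0, 9) = (1) + (0) + (-27) + (0) + (-81) + (0) + (0) + (0) + (2187) = 2080.
Reducing mod 11: 2080 ≡ 1 (mod 11).
Since F(a, b, c) ≡ 1 ≠ 0 (mod 11), P does NOT lie on the curve.


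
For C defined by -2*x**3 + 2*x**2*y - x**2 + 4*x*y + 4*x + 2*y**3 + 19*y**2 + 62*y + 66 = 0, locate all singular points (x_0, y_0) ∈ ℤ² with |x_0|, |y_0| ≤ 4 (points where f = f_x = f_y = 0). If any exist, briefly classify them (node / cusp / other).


Singular points: {(-1, -3)}; classification: node.

Compute partial derivatives:
  f_x = -6*x**2 + 4*x*y - 2*x + 4*y + 4.
  f_y = 2*x**2 + 4*x + 6*y**2 + 38*y + 62.
Scan x_0 ∈ {−4, ..., 4}. For each x_0, f_y(x_0, y) is a polynomial in y; find its integer roots y ∈ {−4, ..., 4}, then test f_x and f at those candidates.
  x = -4: f_y(-4, y) = 6*y**2 + 38*y + 78; no integer root y with |y| ≤ 4.
  x = -3: f_y(-3, y) = 6*y**2 + 38*y + 68; no integer root y with |y| ≤ 4.
  x = -2: f_y(-2, y) = 6*y**2 + 38*y + 62; no integer root y with |y| ≤ 4.
  x = -1: f_y(-1, y) = 6*y**2 + 38*y + 60; vanishes at y ∈ {-3}. (-1, -3): f_x = 0, f = 0 — SINGULAR.
  x = 0: f_y(0, y) = 6*y**2 + 38*y + 62; no integer root y with |y| ≤ 4.
  x = 1: f_y(1, y) = 6*y**2 + 38*y + 68; no integer root y with |y| ≤ 4.
  x = 2: f_y(2, y) = 6*y**2 + 38*y + 78; no integer root y with |y| ≤ 4.
  x = 3: f_y(3, y) = 6*y**2 + 38*y + 92; no integer root y with |y| ≤ 4.
  x = 4: f_y(4, y) = 6*y**2 + 38*y + 110; no integer root y with |y| ≤ 4.
Only singular point on the grid: (-1, -3).
Classify: substitute x = -1 + u, y = -3 + v and expand: f = -2*u**3 + 2*u**2*v - u**2 + 2*v**3 + v**2.
No constant or linear terms (consistent with a singular point). Quadratic part: -u**2 + v**2. Cubic part: -2*u**3 + 2*u**2*v + 2*v**3.
The quadratic part v**2 - u**2 = (v − u)(v + u) splits into two distinct linear factors, so there are two distinct tangent lines y − -3 = ±(x − -1) — this is a node (ordinary double point).
Classification: node.


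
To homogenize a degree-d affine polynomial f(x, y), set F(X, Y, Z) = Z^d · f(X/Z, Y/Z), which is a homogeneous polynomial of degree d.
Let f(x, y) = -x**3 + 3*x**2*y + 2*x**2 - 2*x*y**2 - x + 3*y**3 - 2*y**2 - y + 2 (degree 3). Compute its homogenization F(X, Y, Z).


F(X, Y, Z) = -X**3 + 3*X**2*Y + 2*X**2*Z - 2*X*Y**2 - X*Z**2 + 3*Y**3 - 2*Y**2*Z - Y*Z**2 + 2*Z**3

deg(f) = 3.
Substitute x = X/Z, y = Y/Z into f, then multiply by Z^3.
  monomial -1·x^3·y^0 ↦ -1·X^3·Y^0·Z^0.
  monomial 3·x^2·y^1 ↦ 3·X^2·Y^1·Z^0.
  monomial 2·x^2·y^0 ↦ 2·X^2·Y^0·Z^1.
  monomial -2·x^1·y^2 ↦ -2·X^1·Y^2·Z^0.
  monomial -1·x^1·y^0 ↦ -1·X^1·Y^0·Z^2.
  monomial 3·x^0·y^3 ↦ 3·X^0·Y^3·Z^0.
  monomial -2·x^0·y^2 ↦ -2·X^0·Y^2·Z^1.
  monomial -1·x^0·y^1 ↦ -1·X^0·Y^1·Z^2.
  monomial 2·x^0·y^0 ↦ 2·X^0·Y^0·Z^3.
Collecting: F(X, Y, Z) = -X**3 + 3*X**2*Y + 2*X**2*Z - 2*X*Y**2 - X*Z**2 + 3*Y**3 - 2*Y**2*Z - Y*Z**2 + 2*Z**3.


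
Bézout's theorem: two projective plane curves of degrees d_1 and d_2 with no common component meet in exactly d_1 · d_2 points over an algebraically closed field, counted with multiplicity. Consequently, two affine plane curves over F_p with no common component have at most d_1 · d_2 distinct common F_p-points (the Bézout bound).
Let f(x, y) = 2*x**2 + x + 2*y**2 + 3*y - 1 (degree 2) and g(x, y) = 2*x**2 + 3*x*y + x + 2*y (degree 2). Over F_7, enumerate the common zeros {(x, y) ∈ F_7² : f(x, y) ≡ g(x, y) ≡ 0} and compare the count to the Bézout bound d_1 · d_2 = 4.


Common zeros: {(5, 5)}; count = 1; Bézout bound = 4.

deg(f) = 2, deg(g) = 2, so Bézout bound = 4.
Scan x ∈ F_7. For each x, list the y ∈ F_7 with f(x, y) ≡ 0 and those with g(x, y) ≡ 0 (mod 7); the common zeros in that column are the intersection.
  x = 0: f ≡ 0 at y ∈ ∅; g ≡ 0 at y ∈ {0}; common: ∅.
  x = 1: f ≡ 0 at y ∈ {1}; g ≡ 0 at y ∈ {5}; common: ∅.
  x = 2: f ≡ 0 at y ∈ {1}; g ≡ 0 at y ∈ {4}; common: ∅.
  x = 3: f ≡ 0 at y ∈ ∅; g ≡ 0 at y ∈ {0}; common: ∅.
  x = 4: f ≡ 0 at y ∈ {0, 2}; g ≡ 0 at y ∈ ∅; common: ∅.
  x = 5: f ≡ 0 at y ∈ {4, 5}; g ≡ 0 at y ∈ {5}; common: {5}.
  x = 6: f ≡ 0 at y ∈ {0, 2}; g ≡ 0 at y ∈ {1}; common: ∅.
Collecting: common zeros = {(5, 5)}, so the count is 1.
Comparison with the Bézout bound: 1 ≤ 4 = deg(f)·deg(g), as expected for curves with no common component (the affine F_7-count falls short of the bound because intersections may lie at infinity, over extension fields, or carry multiplicity).


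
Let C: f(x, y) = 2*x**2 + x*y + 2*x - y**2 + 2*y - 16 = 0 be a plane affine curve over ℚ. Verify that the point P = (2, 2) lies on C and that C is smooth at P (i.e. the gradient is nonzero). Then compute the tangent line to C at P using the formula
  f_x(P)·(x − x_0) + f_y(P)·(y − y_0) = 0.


Tangent line at P: 12*x - 24 = 0.

Step 1: f(2, 2) = 0, so P lies on C.
Step 2: partial derivatives
  f_x(x, y) = 4*x + y + 2, f_y(x, y) = x - 2*y + 2.
  f_x(P) = 12, f_y(P) = 0 (gradient nonzero, so P is smooth).
Step 3: tangent line at P: 12·(x − 2) + 0·(y − 2) = 0.
Expanding: 12*x - 24 = 0.


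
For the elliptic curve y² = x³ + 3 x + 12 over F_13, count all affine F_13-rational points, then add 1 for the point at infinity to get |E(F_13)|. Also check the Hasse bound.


Affine points = {(0, 5), (0, 8), (1, 4), (1, 9), (2, 0), (3, 3), (3, 10), (4, 6), (4, 7), (5, 3), (5, 10), (6, 5), (6, 8), (7, 5), (7, 8), (9, 1), (9, 12)}; affine count = 17; |E(F_13)| = 18.

Discriminant check: Δ ∝ 4a³ + 27b² = 4·3³ + 27·12² = 4·27 + 27·144 ≡ 5 (mod 13). Nonzero ⇒ E is nonsingular.
For each x ∈ F_13, compute rhs = x³ + 3·x + 12 mod 13, then count y ∈ F_13 with y² ≡ rhs.
  x = 0: rhs = 12, matching y values: 5, 8 (2 points).
  x = 1: rhs = 3, matching y values: 4, 9 (2 points).
  x = 2: rhs = 0, matching y values: 0 (1 points).
  x = 3: rhs = 9, matching y values: 3, 10 (2 points).
  x = 4: rhs = 10, matching y values: 6, 7 (2 points).
  x = 5: rhs = 9, matching y values: 3, 10 (2 points).
  x = 6: rhs = 12, matching y values: 5, 8 (2 points).
  x = 7: rhs = 12, matching y values: 5, 8 (2 points).
  x = 8: rhs = 2, matching y values: none (0 points).
  x = 9: rhs = 1, matching y values: 1, 12 (2 points).
  x = 10: rhs = 2, matching y values: none (0 points).
  x = 11: rhs = 11, matching y values: none (0 points).
  x = 12: rhs = 8, matching y values: none (0 points).
Total affine count: 17.
Full point count |E(F_13)| = 17 + 1 = 18.
Hasse bound: |18 − (13+1)| = |4| = 4 ≤ 2√13 ≈ 7.2111 ✓.


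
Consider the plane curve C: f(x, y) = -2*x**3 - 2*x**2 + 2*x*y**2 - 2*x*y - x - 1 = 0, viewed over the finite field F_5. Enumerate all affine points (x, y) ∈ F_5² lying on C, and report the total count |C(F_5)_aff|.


Affine F_5-points: {(3, 3), (4, 0), (4, 1)}; count = 3.

For each of the 25 pairs (x, y) ∈ F_5², evaluate f(x, y) mod 5. Record the zeros.
  x = 0: [0↦4, 1↦4, 2↦4, 3↦4, 4↦4]  zeros at y ∈ ∅
  x = 1: [0↦4, 1↦4, 2↦3, 3↦1, 4↦3]  zeros at y ∈ ∅
  x = 2: [0↦3, 1↦3, 2↦1, 3↦2, 4↦1]  zeros at y ∈ ∅
  x = 3: [0↦4, 1↦4, 2↦1, 3↦0, 4↦1]  zeros at y ∈ {3}
  x = 4: [0↦0, 1↦0, 2↦1, 3↦3, 4↦1]  zeros at y ∈ {0, 1}
Collecting zeros: affine points = {(3, 3), (4, 0), (4, 1)}.
Total count |C(F_5)_aff| = 3.


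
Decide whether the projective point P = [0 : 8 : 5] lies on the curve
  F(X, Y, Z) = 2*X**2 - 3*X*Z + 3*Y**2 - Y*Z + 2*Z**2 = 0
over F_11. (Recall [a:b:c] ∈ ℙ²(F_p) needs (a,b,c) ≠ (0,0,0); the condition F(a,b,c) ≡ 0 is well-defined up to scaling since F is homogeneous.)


F(0,8,5) ≡ 4 (mod 11); P is NOT on the curve.

Evaluate F(0, 8, 5) term-by-term (mod 11).
  2*X**2 ↦ 2·0·1·1 = 0
  -3*X*Z ↦ -3·0·1·5 = 0
  3*Y**2 ↦ 3·1·64·1 = 192
  -Y*Z ↦ -1·1·8·5 = -40
  2*Z**2 ↦ 2·1·1·25 = 50
Sum: F(0, 8, 5) = (0) + (0) + (192) + (-40) + (50) = 202.
Reducing mod 11: 202 ≡ 4 (mod 11).
Since F(a, b, c) ≡ 4 ≠ 0 (mod 11), P does NOT lie on the curve.


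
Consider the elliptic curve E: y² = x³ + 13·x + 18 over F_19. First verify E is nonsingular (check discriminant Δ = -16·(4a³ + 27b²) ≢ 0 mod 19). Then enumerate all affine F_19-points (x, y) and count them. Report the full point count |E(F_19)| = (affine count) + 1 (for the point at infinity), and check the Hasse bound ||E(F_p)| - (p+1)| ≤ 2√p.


Affine points = {(4, 1), (4, 18), (8, 8), (8, 11), (9, 3), (9, 16), (13, 3), (13, 16), (15, 4), (15, 15), (16, 3), (16, 16), (18, 2), (18, 17)}; affine count = 14; |E(F_19)| = 15.

Discriminant check: Δ ∝ 4a³ + 27b² = 4·13³ + 27·18² = 4·2197 + 27·324 ≡ 18 (mod 19). Nonzero ⇒ E is nonsingular.
For each x ∈ F_19, compute rhs = x³ + 13·x + 18 mod 19, then count y ∈ F_19 with y² ≡ rhs.
  x = 0: rhs = 18, matching y values: none (0 points).
  x = 1: rhs = 13, matching y values: none (0 points).
  x = 2: rhs = 14, matching y values: none (0 points).
  x = 3: rhs = 8, matching y values: none (0 points).
  x = 4: rhs = 1, matching y values: 1, 18 (2 points).
  x = 5: rhs = 18, matching y values: none (0 points).
  x = 6: rhs = 8, matching y values: none (0 points).
  x = 7: rhs = 15, matching y values: none (0 points).
  x = 8: rhs = 7, matching y values: 8, 11 (2 points).
  x = 9: rhs = 9, matching y values: 3, 16 (2 points).
  x = 10: rhs = 8, matching y values: none (0 points).
  x = 11: rhs = 10, matching y values: none (0 points).
  x = 12: rhs = 2, matching y values: none (0 points).
  x = 13: rhs = 9, matching y values: 3, 16 (2 points).
  x = 14: rhs = 18, matching y values: none (0 points).
  x = 15: rhs = 16, matching y values: 4, 15 (2 points).
  x = 16: rhs = 9, matching y values: 3, 16 (2 points).
  x = 17: rhs = 3, matching y values: none (0 points).
  x = 18: rhs = 4, matching y values: 2, 17 (2 points).
Total affine count: 14.
Full point count |E(F_19)| = 14 + 1 = 15.
Hasse bound: |15 − (19+1)| = |-5| = 5 ≤ 2√19 ≈ 8.7178 ✓.


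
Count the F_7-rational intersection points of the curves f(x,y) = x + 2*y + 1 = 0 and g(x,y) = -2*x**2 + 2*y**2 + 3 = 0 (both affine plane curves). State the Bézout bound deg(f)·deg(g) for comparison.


Common zeros: {(0, 3), (3, 5)}; count = 2; Bézout bound = 2.

deg(f) = 1, deg(g) = 2, so Bézout bound = 2.
Scan x ∈ F_7. For each x, list the y ∈ F_7 with f(x, y) ≡ 0 and those with g(x, y) ≡ 0 (mod 7); the common zeros in that column are the intersection.
  x = 0: f ≡ 0 at y ∈ {3}; g ≡ 0 at y ∈ {3, 4}; common: {3}.
  x = 1: f ≡ 0 at y ∈ {6}; g ≡ 0 at y ∈ ∅; common: ∅.
  x = 2: f ≡ 0 at y ∈ {2}; g ≡ 0 at y ∈ ∅; common: ∅.
  x = 3: f ≡ 0 at y ∈ {5}; g ≡ 0 at y ∈ {2, 5}; common: {5}.
  x = 4: f ≡ 0 at y ∈ {1}; g ≡ 0 at y ∈ {2, 5}; common: ∅.
  x = 5: f ≡ 0 at y ∈ {4}; g ≡ 0 at y ∈ ∅; common: ∅.
  x = 6: f ≡ 0 at y ∈ {0}; g ≡ 0 at y ∈ ∅; common: ∅.
Collecting: common zeros = {(0, 3), (3, 5)}, so the count is 2.
Comparison with the Bézout bound: 2 ≤ 2 = deg(f)·deg(g), as expected for curves with no common component (the bound is attained).


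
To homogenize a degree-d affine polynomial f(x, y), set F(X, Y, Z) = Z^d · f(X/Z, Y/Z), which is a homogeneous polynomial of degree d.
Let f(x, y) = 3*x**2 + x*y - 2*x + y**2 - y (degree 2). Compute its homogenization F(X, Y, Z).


F(X, Y, Z) = 3*X**2 + X*Y - 2*X*Z + Y**2 - Y*Z

deg(f) = 2.
Substitute x = X/Z, y = Y/Z into f, then multiply by Z^2.
  monomial 3·x^2·y^0 ↦ 3·X^2·Y^0·Z^0.
  monomial 1·x^1·y^1 ↦ 1·X^1·Y^1·Z^0.
  monomial -2·x^1·y^0 ↦ -2·X^1·Y^0·Z^1.
  monomial 1·x^0·y^2 ↦ 1·X^0·Y^2·Z^0.
  monomial -1·x^0·y^1 ↦ -1·X^0·Y^1·Z^1.
Collecting: F(X, Y, Z) = 3*X**2 + X*Y - 2*X*Z + Y**2 - Y*Z.


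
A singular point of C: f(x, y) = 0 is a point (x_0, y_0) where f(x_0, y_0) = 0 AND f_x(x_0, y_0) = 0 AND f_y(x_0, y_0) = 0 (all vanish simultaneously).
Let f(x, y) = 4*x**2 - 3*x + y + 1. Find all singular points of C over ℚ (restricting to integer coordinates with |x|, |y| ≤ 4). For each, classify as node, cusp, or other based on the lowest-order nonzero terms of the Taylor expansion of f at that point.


No singular points in the scanned grid; C is smooth there.

Compute partial derivatives:
  f_x = 8*x - 3.
  f_y = 1.
f_y = 1 is a nonzero constant, so f_y never vanishes: no point (x, y) can satisfy f = f_x = f_y = 0. In particular no (x, y) ∈ {−4, ..., 4}² is singular; the curve is smooth.


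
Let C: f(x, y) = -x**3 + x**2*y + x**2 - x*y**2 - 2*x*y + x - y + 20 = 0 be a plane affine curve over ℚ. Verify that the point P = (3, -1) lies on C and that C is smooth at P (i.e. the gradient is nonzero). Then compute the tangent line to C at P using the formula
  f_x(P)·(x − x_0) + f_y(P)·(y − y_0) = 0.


Tangent line at P: -25*x + 8*y + 83 = 0.

Step 1: f(3, -1) = 0, so P lies on C.
Step 2: partial derivatives
  f_x(x, y) = -3*x**2 + 2*x*y + 2*x - y**2 - 2*y + 1, f_y(x, y) = x**2 - 2*x*y - 2*x - 1.
  f_x(P) = -25, f_y(P) = 8 (gradient nonzero, so P is smooth).
Step 3: tangent line at P: -25·(x − 3) + 8·(y − -1) = 0.
Expanding: -25*x + 8*y + 83 = 0.


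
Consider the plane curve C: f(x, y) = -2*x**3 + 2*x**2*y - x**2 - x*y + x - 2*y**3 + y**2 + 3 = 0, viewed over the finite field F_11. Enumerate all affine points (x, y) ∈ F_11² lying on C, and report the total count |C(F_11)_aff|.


Affine F_11-points: {(0, 8), (3, 6), (4, 1), (6, 8), (7, 4), (7, 5), (7, 8), (9, 1), (10, 3)}; count = 9.

For each of the 121 pairs (x, y) ∈ F_11², evaluate f(x, y) mod 11. Record the zeros.
  x = 0: [0↦3, 1↦2, 2↦2, 3↦2, 4↦1, 5↦9, 6↦3, 7↦4, 8↦0, 9↦1, 10↦6]  zeros at y ∈ {8}
  x = 1: [0↦1, 1↦1, 2↦2, 3↦3, 4↦3, 5↦1, 6↦7, 7↦9, 8↦6, 9↦8, 10↦3]  zeros at y ∈ ∅
  x = 2: [0↦7, 1↦1, 2↦7, 3↦2, 4↦7, 5↦10, 6↦10, 7↦6, 8↦8, 9↦4, 10↦4]  zeros at y ∈ ∅
  x = 3: [0↦9, 1↦1, 2↦5, 3↦9, 4↦1, 5↦2, 6↦0, 7↦5, 8↦5, 9↦10, 10↦8]  zeros at y ∈ {6}
  x = 4: [0↦6, 1↦0, 2↦6, 3↦1, 4↦6, 5↦9, 6↦9, 7↦5, 8↦7, 9↦3, 10↦3]  zeros at y ∈ {1}
  x = 5: [0↦8, 1↦8, 2↦9, 3↦10, 4↦10, 5↦8, 6↦3, 7↦5, 8↦2, 9↦4, 10↦10]  zeros at y ∈ ∅
  x = 6: [0↦3, 1↦2, 2↦2, 3↦2, 4↦1, 5↦9, 6↦3, 7↦4, 8↦0, 9↦1, 10↦6]  zeros at y ∈ {8}
  x = 7: [0↦1, 1↦3, 2↦6, 3↦9, 4↦0, 5↦0, 6↦8, 7↦1, 8↦0, 9↦4, 10↦1]  zeros at y ∈ {4, 5, 8}
  x = 8: [0↦1, 1↦10, 2↦9, 3↦8, 4↦6, 5↦2, 6↦6, 7↦6, 8↦1, 9↦1, 10↦5]  zeros at y ∈ ∅
  x = 9: [0↦2, 1↦0, 2↦10, 3↦9, 4↦7, 5↦3, 6↦7, 7↦7, 8↦2, 9↦2, 10↦6]  zeros at y ∈ {1}
  x = 10: [0↦3, 1↦5, 2↦8, 3↦0, 4↦2, 5↦2, 6↦10, 7↦3, 8↦2, 9↦6, 10↦3]  zeros at y ∈ {3}
Collecting zeros: affine points = {(0, 8), (3, 6), (4, 1), (6, 8), (7, 4), (7, 5), (7, 8), (9, 1), (10, 3)}.
Total count |C(F_11)_aff| = 9.


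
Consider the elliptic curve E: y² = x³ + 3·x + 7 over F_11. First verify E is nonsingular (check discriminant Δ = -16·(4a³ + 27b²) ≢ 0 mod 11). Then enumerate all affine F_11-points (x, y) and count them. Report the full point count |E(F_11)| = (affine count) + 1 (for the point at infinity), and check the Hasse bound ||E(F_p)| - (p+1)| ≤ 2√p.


Affine points = {(1, 0), (5, 2), (5, 9), (8, 2), (8, 9), (9, 2), (9, 9), (10, 5), (10, 6)}; affine count = 9; |E(F_11)| = 10.

Discriminant check: Δ ∝ 4a³ + 27b² = 4·3³ + 27·7² = 4·27 + 27·49 ≡ 1 (mod 11). Nonzero ⇒ E is nonsingular.
For each x ∈ F_11, compute rhs = x³ + 3·x + 7 mod 11, then count y ∈ F_11 with y² ≡ rhs.
  x = 0: rhs = 7, matching y values: none (0 points).
  x = 1: rhs = 0, matching y values: 0 (1 points).
  x = 2: rhs = 10, matching y values: none (0 points).
  x = 3: rhs = 10, matching y values: none (0 points).
  x = 4: rhs = 6, matching y values: none (0 points).
  x = 5: rhs = 4, matching y values: 2, 9 (2 points).
  x = 6: rhs = 10, matching y values: none (0 points).
  x = 7: rhs = 8, matching y values: none (0 points).
  x = 8: rhs = 4, matching y values: 2, 9 (2 points).
  x = 9: rhs = 4, matching y values: 2, 9 (2 points).
  x = 10: rhs = 3, matching y values: 5, 6 (2 points).
Total affine count: 9.
Full point count |E(F_11)| = 9 + 1 = 10.
Hasse bound: |10 − (11+1)| = |-2| = 2 ≤ 2√11 ≈ 6.6332 ✓.


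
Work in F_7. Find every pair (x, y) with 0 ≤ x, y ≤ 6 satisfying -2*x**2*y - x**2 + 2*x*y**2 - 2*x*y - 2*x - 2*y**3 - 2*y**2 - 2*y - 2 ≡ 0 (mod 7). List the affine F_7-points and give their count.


Affine F_7-points: {(0, 6), (1, 3), (2, 5), (4, 5), (5, 6)}; count = 5.

For each of the 49 pairs (x, y) ∈ F_7², evaluate f(x, y) mod 7. Record the zeros.
  x = 0: [0↦5, 1↦6, 2↦5, 3↦4, 4↦5, 5↦3, 6↦0]  zeros at y ∈ {6}
  x = 1: [0↦2, 1↦1, 2↦2, 3↦0, 4↦4, 5↦2, 6↦3]  zeros at y ∈ {3}
  x = 2: [0↦4, 1↦4, 2↦3, 3↦3, 4↦6, 5↦0, 6↦1]  zeros at y ∈ {5}
  x = 3: [0↦4, 1↦1, 2↦1, 3↦6, 4↦4, 5↦4, 6↦1]  zeros at y ∈ ∅
  x = 4: [0↦2, 1↦6, 2↦3, 3↦2, 4↦5, 5↦0, 6↦3]  zeros at y ∈ {5}
  x = 5: [0↦5, 1↦5, 2↦2, 3↦5, 4↦2, 5↦2, 6↦0]  zeros at y ∈ {6}
  x = 6: [0↦6, 1↦5, 2↦5, 3↦1, 4↦2, 5↦3, 6↦6]  zeros at y ∈ ∅
Collecting zeros: affine points = {(0, 6), (1, 3), (2, 5), (4, 5), (5, 6)}.
Total count |C(F_7)_aff| = 5.


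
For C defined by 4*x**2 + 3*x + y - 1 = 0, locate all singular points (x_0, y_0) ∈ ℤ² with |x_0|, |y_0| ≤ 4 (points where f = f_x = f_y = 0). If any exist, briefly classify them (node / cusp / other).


No singular points in the scanned grid; C is smooth there.

Compute partial derivatives:
  f_x = 8*x + 3.
  f_y = 1.
f_y = 1 is a nonzero constant, so f_y never vanishes: no point (x, y) can satisfy f = f_x = f_y = 0. In particular no (x, y) ∈ {−4, ..., 4}² is singular; the curve is smooth.
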